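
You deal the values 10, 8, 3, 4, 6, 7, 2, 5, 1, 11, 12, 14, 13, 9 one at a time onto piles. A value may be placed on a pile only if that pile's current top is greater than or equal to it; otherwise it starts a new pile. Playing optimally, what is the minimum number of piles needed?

The minimum number of non-increasing subsequences covering a sequence equals the length of its longest strictly increasing subsequence.
LIS length is 7 (e.g. 3, 4, 6, 7, 11, 12, 14), so 7 piles are needed.

7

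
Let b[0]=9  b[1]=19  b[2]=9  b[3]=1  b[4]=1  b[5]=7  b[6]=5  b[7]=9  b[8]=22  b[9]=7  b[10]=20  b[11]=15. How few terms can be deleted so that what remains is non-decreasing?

Fewest deletions = n − (longest non-decreasing subsequence).
i:      0  1  2  3  4  5  6  7  8  9 10 11
b[i]:   9 19  9  1  1  7  5  9 22  7 20 15
dp:     1  2  2  1  2  3  3  4  5  4  5  5
max dp = 5, so deletions = 12 − 5 = 7.

7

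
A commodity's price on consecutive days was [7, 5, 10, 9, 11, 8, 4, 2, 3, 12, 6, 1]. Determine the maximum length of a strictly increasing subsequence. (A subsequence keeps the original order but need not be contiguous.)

4

Let dp[i] be the length of the longest such subsequence ending at index i:
i:      1  2  3  4  5  6  7  8  9 10 11 12
a[i]:   7  5 10  9 11  8  4  2  3 12  6  1
dp:     1  1  2  2  3  2  1  1  2  4  3  1
Maximum dp value is 4.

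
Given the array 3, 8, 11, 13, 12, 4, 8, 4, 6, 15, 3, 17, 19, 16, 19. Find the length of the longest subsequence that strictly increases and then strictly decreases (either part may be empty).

inc[i] = longest strictly increasing subsequence ending at i; dec[i] = longest strictly decreasing subsequence starting at i:
i:      1  2  3  4  5  6  7  8  9 10 11 12 13 14 15
a[i]:   3  8 11 13 12  4  8  4  6 15  3 17 19 16 19
inc:    1  2  3  4  4  2  3  2  3  5  1  6  7  6  7
dec:    1  3  4  5  4  2  3  2  2  2  1  2  2  1  1
Best peak at i=4 (value 13): inc=4, dec=5, length 4+5−1 = 8.

8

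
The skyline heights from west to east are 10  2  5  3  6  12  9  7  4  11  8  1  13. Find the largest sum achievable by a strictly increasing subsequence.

Let S[i] be the best sum of a strictly increasing subsequence ending at i:
i:      1  2  3  4  5  6  7  8  9 10 11 12 13
a[i]:  10  2  5  3  6 12  9  7  4 11  8  1 13
S:     10  2  7  5 13 25 22 20  9 33 28  1 46
Maximum is 46 (e.g. 2 + 5 + 6 + 9 + 11 + 13).

46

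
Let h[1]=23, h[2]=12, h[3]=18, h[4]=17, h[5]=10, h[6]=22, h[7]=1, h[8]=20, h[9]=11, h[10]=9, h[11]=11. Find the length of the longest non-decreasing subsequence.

Let dp[i] be the length of the longest such subsequence ending at index i:
i:      1  2  3  4  5  6  7  8  9 10 11
h[i]:  23 12 18 17 10 22  1 20 11  9 11
dp:     1  1  2  2  1  3  1  3  2  2  3
Maximum dp value is 3.

3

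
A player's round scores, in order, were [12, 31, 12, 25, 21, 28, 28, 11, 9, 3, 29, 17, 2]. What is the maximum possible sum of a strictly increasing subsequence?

94

Let S[i] be the best sum of a strictly increasing subsequence ending at i:
i:      1  2  3  4  5  6  7  8  9 10 11 12 13
a[i]:  12 31 12 25 21 28 28 11  9  3 29 17  2
S:     12 43 12 37 33 65 65 11  9  3 94 29  2
Maximum is 94 (e.g. 12 + 25 + 28 + 29).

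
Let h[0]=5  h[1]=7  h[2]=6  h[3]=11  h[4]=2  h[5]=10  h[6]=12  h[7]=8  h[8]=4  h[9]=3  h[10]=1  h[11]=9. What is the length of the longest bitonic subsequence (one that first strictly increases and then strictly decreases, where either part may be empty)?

8

inc[i] = longest strictly increasing subsequence ending at i; dec[i] = longest strictly decreasing subsequence starting at i:
i:      0  1  2  3  4  5  6  7  8  9 10 11
h[i]:   5  7  6 11  2 10 12  8  4  3  1  9
inc:    1  2  2  3  1  3  4  3  2  2  1  4
dec:    4  5  4  6  2  5  5  4  3  2  1  1
Best peak at i=3 (value 11): inc=3, dec=6, length 3+6−1 = 8.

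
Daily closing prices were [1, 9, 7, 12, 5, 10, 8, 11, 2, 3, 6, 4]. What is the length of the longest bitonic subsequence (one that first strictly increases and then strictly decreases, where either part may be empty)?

7

inc[i] = longest strictly increasing subsequence ending at i; dec[i] = longest strictly decreasing subsequence starting at i:
i:      1  2  3  4  5  6  7  8  9 10 11 12
a[i]:   1  9  7 12  5 10  8 11  2  3  6  4
inc:    1  2  2  3  2  3  3  4  2  3  4  4
dec:    1  4  3  5  2  4  3  3  1  1  2  1
Best peak at i=4 (value 12): inc=3, dec=5, length 3+5−1 = 7.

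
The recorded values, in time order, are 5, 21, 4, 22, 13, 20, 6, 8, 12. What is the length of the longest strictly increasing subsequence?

Track the smallest tail for each achievable length (strict):
5 → extends → [5]
21 → extends → [5, 21]
4 → replaces 5 → [4, 21]
22 → extends → [4, 21, 22]
13 → replaces 21 → [4, 13, 22]
20 → replaces 22 → [4, 13, 20]
6 → replaces 13 → [4, 6, 20]
8 → replaces 20 → [4, 6, 8]
12 → extends → [4, 6, 8, 12]
Four tails, so the longest strictly increasing subsequence has length 4 (e.g. 5, 6, 8, 12).

4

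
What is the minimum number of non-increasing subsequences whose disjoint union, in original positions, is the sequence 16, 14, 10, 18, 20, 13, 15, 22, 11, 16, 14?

Place each on the leftmost legal pile:
16 → new pile 1 (tops now [16])
14 → pile 1 (tops now [14])
10 → pile 1 (tops now [10])
18 → new pile 2 (tops now [10, 18])
20 → new pile 3 (tops now [10, 18, 20])
13 → pile 2 (tops now [10, 13, 20])
15 → pile 3 (tops now [10, 13, 15])
22 → new pile 4 (tops now [10, 13, 15, 22])
11 → pile 2 (tops now [10, 11, 15, 22])
16 → pile 4 (tops now [10, 11, 15, 16])
14 → pile 3 (tops now [10, 11, 14, 16])
Four piles.

4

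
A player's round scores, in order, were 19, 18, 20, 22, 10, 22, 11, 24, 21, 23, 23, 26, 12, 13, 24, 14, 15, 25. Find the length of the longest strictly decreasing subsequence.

Let dp[i] be the longest strictly decreasing subsequence ending at i:
i:      1  2  3  4  5  6  7  8  9 10 11 12 13 14 15 16 17 18
a[i]:  19 18 20 22 10 22 11 24 21 23 23 26 12 13 24 14 15 25
dp:     1  2  1  1  3  1  3  1  2  2  2  1  3  3  2  3  3  2
Maximum is 3.

3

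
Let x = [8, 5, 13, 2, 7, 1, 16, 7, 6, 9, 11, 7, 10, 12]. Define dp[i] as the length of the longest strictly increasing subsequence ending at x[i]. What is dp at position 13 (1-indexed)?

4

dp[i] = 1 + max{dp[j] : j<i, x[j]<x[i]} (or 1 if no such j):
i:      1  2  3  4  5  6  7  8  9 10 11 12 13 14
x[i]:   8  5 13  2  7  1 16  7  6  9 11  7 10 12
dp:     1  1  2  1  2  1  3  2  2  3  4  3  4  5
At index 13 the value is 4.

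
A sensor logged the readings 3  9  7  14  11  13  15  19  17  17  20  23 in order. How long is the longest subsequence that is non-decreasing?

9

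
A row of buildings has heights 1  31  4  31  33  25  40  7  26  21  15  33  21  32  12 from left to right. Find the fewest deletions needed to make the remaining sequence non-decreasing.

9

Fewest deletions = n − (longest non-decreasing subsequence).
Patience tails:
1 → extends → [1]
31 → extends → [1, 31]
4 → replaces 31 → [1, 4]
31 → extends → [1, 4, 31]
33 → extends → [1, 4, 31, 33]
25 → replaces 31 → [1, 4, 25, 33]
40 → extends → [1, 4, 25, 33, 40]
7 → replaces 25 → [1, 4, 7, 33, 40]
26 → replaces 33 → [1, 4, 7, 26, 40]
21 → replaces 26 → [1, 4, 7, 21, 40]
15 → replaces 21 → [1, 4, 7, 15, 40]
33 → replaces 40 → [1, 4, 7, 15, 33]
21 → replaces 33 → [1, 4, 7, 15, 21]
32 → extends → [1, 4, 7, 15, 21, 32]
12 → replaces 15 → [1, 4, 7, 12, 21, 32]
Longest non-decreasing subsequence has length 6, so deletions = 15 − 6 = 9.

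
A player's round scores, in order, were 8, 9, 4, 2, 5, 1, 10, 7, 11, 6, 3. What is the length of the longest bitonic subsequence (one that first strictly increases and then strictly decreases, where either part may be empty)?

inc[i] = longest strictly increasing subsequence ending at i; dec[i] = longest strictly decreasing subsequence starting at i:
i:      1  2  3  4  5  6  7  8  9 10 11
a[i]:   8  9  4  2  5  1 10  7 11  6  3
inc:    1  2  1  1  2  1  3  3  4  3  2
dec:    4  4  3  2  2  1  4  3  3  2  1
Best peak at i=7 (value 10): inc=3, dec=4, length 3+4−1 = 6.

6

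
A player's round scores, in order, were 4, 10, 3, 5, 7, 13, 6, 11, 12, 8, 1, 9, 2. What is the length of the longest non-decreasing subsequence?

Let dp[i] be the length of the longest such subsequence ending at index i:
i:      1  2  3  4  5  6  7  8  9 10 11 12 13
a[i]:   4 10  3  5  7 13  6 11 12  8  1  9  2
dp:     1  2  1  2  3  4  3  4  5  4  1  5  2
Maximum dp value is 5.

5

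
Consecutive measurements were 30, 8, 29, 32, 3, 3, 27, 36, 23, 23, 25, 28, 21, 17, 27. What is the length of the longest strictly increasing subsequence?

4

Track the smallest tail for each achievable length (strict):
30 → extends → [30]
8 → replaces 30 → [8]
29 → extends → [8, 29]
32 → extends → [8, 29, 32]
3 → replaces 8 → [3, 29, 32]
3 → already a tail → [3, 29, 32]
27 → replaces 29 → [3, 27, 32]
36 → extends → [3, 27, 32, 36]
23 → replaces 27 → [3, 23, 32, 36]
23 → already a tail → [3, 23, 32, 36]
25 → replaces 32 → [3, 23, 25, 36]
28 → replaces 36 → [3, 23, 25, 28]
21 → replaces 23 → [3, 21, 25, 28]
17 → replaces 21 → [3, 17, 25, 28]
27 → replaces 28 → [3, 17, 25, 27]
Four tails, so the longest strictly increasing subsequence has length 4 (e.g. 8, 29, 32, 36).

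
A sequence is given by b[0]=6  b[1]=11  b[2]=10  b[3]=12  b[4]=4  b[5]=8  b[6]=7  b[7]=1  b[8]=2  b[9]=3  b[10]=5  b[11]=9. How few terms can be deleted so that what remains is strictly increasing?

7

Fewest deletions = n − (longest strictly increasing subsequence).
i:      0  1  2  3  4  5  6  7  8  9 10 11
b[i]:   6 11 10 12  4  8  7  1  2  3  5  9
dp:     1  2  2  3  1  2  2  1  2  3  4  5
max dp = 5, so deletions = 12 − 5 = 7.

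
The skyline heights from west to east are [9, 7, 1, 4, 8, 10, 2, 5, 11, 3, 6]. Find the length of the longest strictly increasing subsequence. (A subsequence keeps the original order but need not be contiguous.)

Let dp[i] be the length of the longest such subsequence ending at index i:
i:      1  2  3  4  5  6  7  8  9 10 11
a[i]:   9  7  1  4  8 10  2  5 11  3  6
dp:     1  1  1  2  3  4  2  3  5  3  4
Maximum dp value is 5.

5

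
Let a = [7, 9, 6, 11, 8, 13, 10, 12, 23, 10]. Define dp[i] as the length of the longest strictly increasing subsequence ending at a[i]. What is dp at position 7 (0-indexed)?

dp[i] = 1 + max{dp[j] : j<i, a[j]<a[i]} (or 1 if no such j):
i:      0  1  2  3  4  5  6  7  8  9
a[i]:   7  9  6 11  8 13 10 12 23 10
dp:     1  2  1  3  2  4  3  4  5  3
At index 7 the value is 4.

4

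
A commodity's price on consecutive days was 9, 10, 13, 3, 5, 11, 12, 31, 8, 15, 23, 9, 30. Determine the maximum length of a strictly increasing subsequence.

Let dp[i] be the length of the longest such subsequence ending at index i:
i:      1  2  3  4  5  6  7  8  9 10 11 12 13
a[i]:   9 10 13  3  5 11 12 31  8 15 23  9 30
dp:     1  2  3  1  2  3  4  5  3  5  6  4  7
Maximum dp value is 7.

7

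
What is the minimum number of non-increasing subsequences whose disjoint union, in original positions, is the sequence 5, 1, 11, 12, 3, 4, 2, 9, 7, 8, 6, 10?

The minimum number of non-increasing subsequences covering a sequence equals the length of its longest strictly increasing subsequence.
LIS length is 6 (e.g. 1, 3, 4, 7, 8, 10), so 6 piles are needed.

6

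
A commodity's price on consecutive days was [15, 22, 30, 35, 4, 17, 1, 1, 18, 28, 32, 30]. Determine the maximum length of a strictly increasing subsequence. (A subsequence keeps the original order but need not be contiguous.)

5

Let dp[i] be the length of the longest such subsequence ending at index i:
i:      1  2  3  4  5  6  7  8  9 10 11 12
a[i]:  15 22 30 35  4 17  1  1 18 28 32 30
dp:     1  2  3  4  1  2  1  1  3  4  5  5
Maximum dp value is 5.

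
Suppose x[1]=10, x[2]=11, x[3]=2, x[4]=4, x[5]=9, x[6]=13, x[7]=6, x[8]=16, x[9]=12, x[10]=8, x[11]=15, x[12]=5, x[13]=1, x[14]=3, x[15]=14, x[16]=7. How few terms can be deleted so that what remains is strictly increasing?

11

Fewest deletions = n − (longest strictly increasing subsequence).
i:      1  2  3  4  5  6  7  8  9 10 11 12 13 14 15 16
x[i]:  10 11  2  4  9 13  6 16 12  8 15  5  1  3 14  7
dp:     1  2  1  2  3  4  3  5  4  4  5  3  1  2  5  4
max dp = 5, so deletions = 16 − 5 = 11.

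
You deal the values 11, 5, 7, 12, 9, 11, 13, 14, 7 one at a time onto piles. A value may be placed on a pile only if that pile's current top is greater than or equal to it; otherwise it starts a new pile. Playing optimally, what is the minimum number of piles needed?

The minimum number of non-increasing subsequences covering a sequence equals the length of its longest strictly increasing subsequence.
LIS length is 6 (e.g. 5, 7, 9, 11, 13, 14), so 6 piles are needed.

6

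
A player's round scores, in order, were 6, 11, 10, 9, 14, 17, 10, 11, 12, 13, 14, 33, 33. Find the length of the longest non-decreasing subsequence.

Track the smallest tail for each achievable length (allowing ties):
6 → extends → [6]
11 → extends → [6, 11]
10 → replaces 11 → [6, 10]
9 → replaces 10 → [6, 9]
14 → extends → [6, 9, 14]
17 → extends → [6, 9, 14, 17]
10 → replaces 14 → [6, 9, 10, 17]
11 → replaces 17 → [6, 9, 10, 11]
12 → extends → [6, 9, 10, 11, 12]
13 → extends → [6, 9, 10, 11, 12, 13]
14 → extends → [6, 9, 10, 11, 12, 13, 14]
33 → extends → [6, 9, 10, 11, 12, 13, 14, 33]
33 → extends → [6, 9, 10, 11, 12, 13, 14, 33, 33]
Nine tails, so the longest non-decreasing subsequence has length 9 (e.g. 6, 10, 10, 11, 12, 13, 14, 33, 33).

9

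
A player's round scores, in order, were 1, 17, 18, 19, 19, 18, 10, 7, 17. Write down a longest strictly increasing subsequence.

Patience tails give the LIS length; then backtrack through the dp parents:
1 → extends → [1]
17 → extends → [1, 17]
18 → extends → [1, 17, 18]
19 → extends → [1, 17, 18, 19]
19 → already a tail → [1, 17, 18, 19]
18 → already a tail → [1, 17, 18, 19]
10 → replaces 17 → [1, 10, 18, 19]
7 → replaces 10 → [1, 7, 18, 19]
17 → replaces 18 → [1, 7, 17, 19]
Length 4; one witness is 1, 17, 18, 19.

1, 17, 18, 19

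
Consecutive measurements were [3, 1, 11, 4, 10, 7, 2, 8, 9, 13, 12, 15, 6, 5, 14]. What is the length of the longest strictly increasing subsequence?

7

Track the smallest tail for each achievable length (strict):
3 → extends → [3]
1 → replaces 3 → [1]
11 → extends → [1, 11]
4 → replaces 11 → [1, 4]
10 → extends → [1, 4, 10]
7 → replaces 10 → [1, 4, 7]
2 → replaces 4 → [1, 2, 7]
8 → extends → [1, 2, 7, 8]
9 → extends → [1, 2, 7, 8, 9]
13 → extends → [1, 2, 7, 8, 9, 13]
12 → replaces 13 → [1, 2, 7, 8, 9, 12]
15 → extends → [1, 2, 7, 8, 9, 12, 15]
6 → replaces 7 → [1, 2, 6, 8, 9, 12, 15]
5 → replaces 6 → [1, 2, 5, 8, 9, 12, 15]
14 → replaces 15 → [1, 2, 5, 8, 9, 12, 14]
Seven tails, so the longest strictly increasing subsequence has length 7 (e.g. 3, 4, 7, 8, 9, 13, 15).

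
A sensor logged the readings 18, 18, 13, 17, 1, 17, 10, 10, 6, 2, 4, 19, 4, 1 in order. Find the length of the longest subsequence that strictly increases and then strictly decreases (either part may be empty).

inc[i] = longest strictly increasing subsequence ending at i; dec[i] = longest strictly decreasing subsequence starting at i:
i:      1  2  3  4  5  6  7  8  9 10 11 12 13 14
a[i]:  18 18 13 17  1 17 10 10  6  2  4 19  4  1
inc:    1  1  1  2  1  2  2  2  2  2  3  4  3  1
dec:    6  6  5  5  1  5  4  4  3  2  2  3  2  1
Best peak at i=1 (value 18): inc=1, dec=6, length 1+6−1 = 6.

6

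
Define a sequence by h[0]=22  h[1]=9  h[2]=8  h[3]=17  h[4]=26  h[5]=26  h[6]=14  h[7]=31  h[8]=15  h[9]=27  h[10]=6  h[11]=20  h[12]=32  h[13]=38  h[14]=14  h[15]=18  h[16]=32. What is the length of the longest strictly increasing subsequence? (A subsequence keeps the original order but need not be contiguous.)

6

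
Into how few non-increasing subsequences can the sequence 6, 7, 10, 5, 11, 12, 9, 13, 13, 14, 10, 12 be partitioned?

Place each on the leftmost legal pile:
6 → new pile 1 (tops now [6])
7 → new pile 2 (tops now [6, 7])
10 → new pile 3 (tops now [6, 7, 10])
5 → pile 1 (tops now [5, 7, 10])
11 → new pile 4 (tops now [5, 7, 10, 11])
12 → new pile 5 (tops now [5, 7, 10, 11, 12])
9 → pile 3 (tops now [5, 7, 9, 11, 12])
13 → new pile 6 (tops now [5, 7, 9, 11, 12, 13])
13 → pile 6 (tops now [5, 7, 9, 11, 12, 13])
14 → new pile 7 (tops now [5, 7, 9, 11, 12, 13, 14])
10 → pile 4 (tops now [5, 7, 9, 10, 12, 13, 14])
12 → pile 5 (tops now [5, 7, 9, 10, 12, 13, 14])
Seven piles.

7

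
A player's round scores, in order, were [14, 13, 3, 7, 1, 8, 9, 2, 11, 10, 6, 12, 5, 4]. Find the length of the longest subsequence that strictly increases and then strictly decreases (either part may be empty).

inc[i] = longest strictly increasing subsequence ending at i; dec[i] = longest strictly decreasing subsequence starting at i:
i:      1  2  3  4  5  6  7  8  9 10 11 12 13 14
a[i]:  14 13  3  7  1  8  9  2 11 10  6 12  5  4
inc:    1  1  1  2  1  3  4  2  5  5  3  6  3  3
dec:    7  6  2  4  1  4  4  1  5  4  3  3  2  1
Best peak at i=9 (value 11): inc=5, dec=5, length 5+5−1 = 9.

9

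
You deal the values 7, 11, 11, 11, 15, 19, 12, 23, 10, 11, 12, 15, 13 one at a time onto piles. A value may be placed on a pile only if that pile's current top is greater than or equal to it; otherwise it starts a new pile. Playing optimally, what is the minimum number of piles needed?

5

Place each on the leftmost legal pile:
7 → new pile 1 (tops now [7])
11 → new pile 2 (tops now [7, 11])
11 → pile 2 (tops now [7, 11])
11 → pile 2 (tops now [7, 11])
15 → new pile 3 (tops now [7, 11, 15])
19 → new pile 4 (tops now [7, 11, 15, 19])
12 → pile 3 (tops now [7, 11, 12, 19])
23 → new pile 5 (tops now [7, 11, 12, 19, 23])
10 → pile 2 (tops now [7, 10, 12, 19, 23])
11 → pile 3 (tops now [7, 10, 11, 19, 23])
12 → pile 4 (tops now [7, 10, 11, 12, 23])
15 → pile 5 (tops now [7, 10, 11, 12, 15])
13 → pile 5 (tops now [7, 10, 11, 12, 13])
Five piles.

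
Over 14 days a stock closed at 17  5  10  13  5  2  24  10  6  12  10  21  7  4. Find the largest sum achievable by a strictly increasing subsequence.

52

Let S[i] be the best sum of a strictly increasing subsequence ending at i:
i:      1  2  3  4  5  6  7  8  9 10 11 12 13 14
a[i]:  17  5 10 13  5  2 24 10  6 12 10 21  7  4
S:     17  5 15 28  5  2 52 15 11 27 21 49 18  6
Maximum is 52 (e.g. 5 + 10 + 13 + 24).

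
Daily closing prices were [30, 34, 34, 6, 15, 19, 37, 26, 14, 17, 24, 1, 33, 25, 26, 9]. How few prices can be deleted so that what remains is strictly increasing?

Fewest deletions = n − (longest strictly increasing subsequence).
i:      1  2  3  4  5  6  7  8  9 10 11 12 13 14 15 16
a[i]:  30 34 34  6 15 19 37 26 14 17 24  1 33 25 26  9
dp:     1  2  2  1  2  3  4  4  2  3  4  1  5  5  6  2
max dp = 6, so deletions = 16 − 6 = 10.

10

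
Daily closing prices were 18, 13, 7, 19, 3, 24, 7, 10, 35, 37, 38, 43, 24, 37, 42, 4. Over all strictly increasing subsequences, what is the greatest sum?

Let S[i] be the best sum of a strictly increasing subsequence ending at i:
i:       1   2   3   4   5   6   7   8   9  10  11  12  13  14  15  16
a[i]:   18  13   7  19   3  24   7  10  35  37  38  43  24  37  42   4
S:      18  13   7  37   3  61  10  20  96 133 171 214  61 133 213   7
Maximum is 214 (e.g. 18 + 19 + 24 + 35 + 37 + 38 + 43).

214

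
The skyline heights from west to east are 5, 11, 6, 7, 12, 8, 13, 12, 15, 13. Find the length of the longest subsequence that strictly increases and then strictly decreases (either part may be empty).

inc[i] = longest strictly increasing subsequence ending at i; dec[i] = longest strictly decreasing subsequence starting at i:
i:      1  2  3  4  5  6  7  8  9 10
a[i]:   5 11  6  7 12  8 13 12 15 13
inc:    1  2  2  3  4  4  5  5  6  6
dec:    1  2  1  1  2  1  2  1  2  1
Best peak at i=9 (value 15): inc=6, dec=2, length 6+2−1 = 7.

7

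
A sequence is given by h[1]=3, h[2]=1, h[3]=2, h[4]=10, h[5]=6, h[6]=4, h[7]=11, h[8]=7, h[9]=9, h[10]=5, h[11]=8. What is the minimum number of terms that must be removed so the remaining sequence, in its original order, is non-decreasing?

Fewest deletions = n − (longest non-decreasing subsequence).
i:      1  2  3  4  5  6  7  8  9 10 11
h[i]:   3  1  2 10  6  4 11  7  9  5  8
dp:     1  1  2  3  3  3  4  4  5  4  5
max dp = 5, so deletions = 11 − 5 = 6.

6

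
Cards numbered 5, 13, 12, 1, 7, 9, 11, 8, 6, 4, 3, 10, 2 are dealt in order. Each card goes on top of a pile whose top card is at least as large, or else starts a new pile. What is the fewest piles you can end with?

Place each on the leftmost legal pile:
5 → new pile 1 (tops now [5])
13 → new pile 2 (tops now [5, 13])
12 → pile 2 (tops now [5, 12])
1 → pile 1 (tops now [1, 12])
7 → pile 2 (tops now [1, 7])
9 → new pile 3 (tops now [1, 7, 9])
11 → new pile 4 (tops now [1, 7, 9, 11])
8 → pile 3 (tops now [1, 7, 8, 11])
6 → pile 2 (tops now [1, 6, 8, 11])
4 → pile 2 (tops now [1, 4, 8, 11])
3 → pile 2 (tops now [1, 3, 8, 11])
10 → pile 4 (tops now [1, 3, 8, 10])
2 → pile 2 (tops now [1, 2, 8, 10])
Four piles.

4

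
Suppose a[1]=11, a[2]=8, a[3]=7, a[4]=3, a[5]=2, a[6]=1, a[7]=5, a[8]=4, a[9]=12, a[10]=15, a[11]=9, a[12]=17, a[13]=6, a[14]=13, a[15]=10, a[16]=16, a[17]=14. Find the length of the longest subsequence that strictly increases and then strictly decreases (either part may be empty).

inc[i] = longest strictly increasing subsequence ending at i; dec[i] = longest strictly decreasing subsequence starting at i:
i:      1  2  3  4  5  6  7  8  9 10 11 12 13 14 15 16 17
a[i]:  11  8  7  3  2  1  5  4 12 15  9 17  6 13 10 16 14
inc:    1  1  1  1  1  1  2  2  3  4  3  5  3  4  4  5  5
dec:    6  5  4  3  2  1  2  1  3  3  2  3  1  2  1  2  1
Best peak at i=12 (value 17): inc=5, dec=3, length 5+3−1 = 7.

7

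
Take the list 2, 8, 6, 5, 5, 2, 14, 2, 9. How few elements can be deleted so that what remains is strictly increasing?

Fewest deletions = n − (longest strictly increasing subsequence).
Patience tails:
2 → extends → [2]
8 → extends → [2, 8]
6 → replaces 8 → [2, 6]
5 → replaces 6 → [2, 5]
5 → already a tail → [2, 5]
2 → already a tail → [2, 5]
14 → extends → [2, 5, 14]
2 → already a tail → [2, 5, 14]
9 → replaces 14 → [2, 5, 9]
Longest strictly increasing subsequence has length 3, so deletions = 9 − 3 = 6.

6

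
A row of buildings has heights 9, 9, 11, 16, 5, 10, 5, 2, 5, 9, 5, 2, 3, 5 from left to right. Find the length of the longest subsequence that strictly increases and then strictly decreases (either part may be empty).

inc[i] = longest strictly increasing subsequence ending at i; dec[i] = longest strictly decreasing subsequence starting at i:
i:      1  2  3  4  5  6  7  8  9 10 11 12 13 14
a[i]:   9  9 11 16  5 10  5  2  5  9  5  2  3  5
inc:    1  1  2  3  1  2  1  1  2  3  2  1  2  3
dec:    3  3  5  5  2  4  2  1  2  3  2  1  1  1
Best peak at i=4 (value 16): inc=3, dec=5, length 3+5−1 = 7.

7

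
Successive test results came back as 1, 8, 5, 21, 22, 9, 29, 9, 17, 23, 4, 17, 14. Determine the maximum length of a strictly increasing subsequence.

5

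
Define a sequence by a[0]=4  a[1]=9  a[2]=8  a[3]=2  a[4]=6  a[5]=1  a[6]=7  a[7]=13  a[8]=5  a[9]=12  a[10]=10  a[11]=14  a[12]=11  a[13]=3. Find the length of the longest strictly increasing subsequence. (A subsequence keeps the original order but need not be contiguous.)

5

Let dp[i] be the length of the longest such subsequence ending at index i:
i:      0  1  2  3  4  5  6  7  8  9 10 11 12 13
a[i]:   4  9  8  2  6  1  7 13  5 12 10 14 11  3
dp:     1  2  2  1  2  1  3  4  2  4  4  5  5  2
Maximum dp value is 5.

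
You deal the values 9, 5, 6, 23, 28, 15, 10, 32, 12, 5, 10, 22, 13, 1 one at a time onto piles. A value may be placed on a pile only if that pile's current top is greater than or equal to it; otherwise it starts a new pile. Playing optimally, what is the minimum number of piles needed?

5

Place each on the leftmost legal pile:
9 → new pile 1 (tops now [9])
5 → pile 1 (tops now [5])
6 → new pile 2 (tops now [5, 6])
23 → new pile 3 (tops now [5, 6, 23])
28 → new pile 4 (tops now [5, 6, 23, 28])
15 → pile 3 (tops now [5, 6, 15, 28])
10 → pile 3 (tops now [5, 6, 10, 28])
32 → new pile 5 (tops now [5, 6, 10, 28, 32])
12 → pile 4 (tops now [5, 6, 10, 12, 32])
5 → pile 1 (tops now [5, 6, 10, 12, 32])
10 → pile 3 (tops now [5, 6, 10, 12, 32])
22 → pile 5 (tops now [5, 6, 10, 12, 22])
13 → pile 5 (tops now [5, 6, 10, 12, 13])
1 → pile 1 (tops now [1, 6, 10, 12, 13])
Five piles.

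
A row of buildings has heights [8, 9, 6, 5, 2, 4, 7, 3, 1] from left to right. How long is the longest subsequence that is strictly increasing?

3

Let dp[i] be the length of the longest such subsequence ending at index i:
i:     1 2 3 4 5 6 7 8 9
a[i]:  8 9 6 5 2 4 7 3 1
dp:    1 2 1 1 1 2 3 2 1
Maximum dp value is 3.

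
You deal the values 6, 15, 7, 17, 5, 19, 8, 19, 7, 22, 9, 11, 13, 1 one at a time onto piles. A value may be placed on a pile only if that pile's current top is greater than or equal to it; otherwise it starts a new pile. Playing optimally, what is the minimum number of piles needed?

6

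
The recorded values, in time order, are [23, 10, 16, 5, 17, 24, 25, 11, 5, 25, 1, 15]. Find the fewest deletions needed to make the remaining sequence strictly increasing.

Fewest deletions = n − (longest strictly increasing subsequence).
Patience tails:
23 → extends → [23]
10 → replaces 23 → [10]
16 → extends → [10, 16]
5 → replaces 10 → [5, 16]
17 → extends → [5, 16, 17]
24 → extends → [5, 16, 17, 24]
25 → extends → [5, 16, 17, 24, 25]
11 → replaces 16 → [5, 11, 17, 24, 25]
5 → already a tail → [5, 11, 17, 24, 25]
25 → already a tail → [5, 11, 17, 24, 25]
1 → replaces 5 → [1, 11, 17, 24, 25]
15 → replaces 17 → [1, 11, 15, 24, 25]
Longest strictly increasing subsequence has length 5, so deletions = 12 − 5 = 7.

7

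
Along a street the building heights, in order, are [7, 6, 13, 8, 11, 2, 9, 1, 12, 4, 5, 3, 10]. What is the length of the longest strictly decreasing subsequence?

Negate each value so 'decreasing' becomes 'increasing', then run patience tails on the negated sequence:
-7 → extends → [-7]
-6 → extends → [-7, -6]
-13 → replaces -7 → [-13, -6]
-8 → replaces -6 → [-13, -8]
-11 → replaces -8 → [-13, -11]
-2 → extends → [-13, -11, -2]
-9 → replaces -2 → [-13, -11, -9]
-1 → extends → [-13, -11, -9, -1]
-12 → replaces -11 → [-13, -12, -9, -1]
-4 → replaces -1 → [-13, -12, -9, -4]
-5 → replaces -4 → [-13, -12, -9, -5]
-3 → extends → [-13, -12, -9, -5, -3]
-10 → replaces -9 → [-13, -12, -10, -5, -3]
Five tails, so the longest strictly decreasing subsequence of the original has length 5.

5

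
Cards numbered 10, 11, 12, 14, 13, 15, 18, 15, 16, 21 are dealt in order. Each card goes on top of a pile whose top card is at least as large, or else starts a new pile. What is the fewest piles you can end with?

Place each on the leftmost legal pile:
10 → new pile 1 (tops now [10])
11 → new pile 2 (tops now [10, 11])
12 → new pile 3 (tops now [10, 11, 12])
14 → new pile 4 (tops now [10, 11, 12, 14])
13 → pile 4 (tops now [10, 11, 12, 13])
15 → new pile 5 (tops now [10, 11, 12, 13, 15])
18 → new pile 6 (tops now [10, 11, 12, 13, 15, 18])
15 → pile 5 (tops now [10, 11, 12, 13, 15, 18])
16 → pile 6 (tops now [10, 11, 12, 13, 15, 16])
21 → new pile 7 (tops now [10, 11, 12, 13, 15, 16, 21])
Seven piles.

7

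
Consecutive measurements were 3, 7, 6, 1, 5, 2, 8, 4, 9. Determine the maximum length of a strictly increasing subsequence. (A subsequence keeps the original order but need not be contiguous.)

4

Let dp[i] be the length of the longest such subsequence ending at index i:
i:     1 2 3 4 5 6 7 8 9
a[i]:  3 7 6 1 5 2 8 4 9
dp:    1 2 2 1 2 2 3 3 4
Maximum dp value is 4.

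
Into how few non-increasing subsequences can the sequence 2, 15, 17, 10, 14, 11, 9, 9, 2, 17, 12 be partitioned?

4

Place each on the leftmost legal pile:
2 → new pile 1 (tops now [2])
15 → new pile 2 (tops now [2, 15])
17 → new pile 3 (tops now [2, 15, 17])
10 → pile 2 (tops now [2, 10, 17])
14 → pile 3 (tops now [2, 10, 14])
11 → pile 3 (tops now [2, 10, 11])
9 → pile 2 (tops now [2, 9, 11])
9 → pile 2 (tops now [2, 9, 11])
2 → pile 1 (tops now [2, 9, 11])
17 → new pile 4 (tops now [2, 9, 11, 17])
12 → pile 4 (tops now [2, 9, 11, 12])
Four piles.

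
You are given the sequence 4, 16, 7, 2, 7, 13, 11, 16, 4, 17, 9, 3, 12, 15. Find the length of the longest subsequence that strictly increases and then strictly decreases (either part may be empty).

inc[i] = longest strictly increasing subsequence ending at i; dec[i] = longest strictly decreasing subsequence starting at i:
i:      1  2  3  4  5  6  7  8  9 10 11 12 13 14
a[i]:   4 16  7  2  7 13 11 16  4 17  9  3 12 15
inc:    1  2  2  1  2  3  3  4  2  5  3  2  4  5
dec:    2  5  3  1  3  4  3  3  2  3  2  1  1  1
Best peak at i=10 (value 17): inc=5, dec=3, length 5+3−1 = 7.

7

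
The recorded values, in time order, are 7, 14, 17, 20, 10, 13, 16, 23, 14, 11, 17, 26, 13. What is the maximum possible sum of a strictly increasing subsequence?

Let S[i] be the best sum of a strictly increasing subsequence ending at i:
i:       1   2   3   4   5   6   7   8   9  10  11  12  13
a[i]:    7  14  17  20  10  13  16  23  14  11  17  26  13
S:       7  21  38  58  17  30  46  81  44  28  63 107  41
Maximum is 107 (e.g. 7 + 14 + 17 + 20 + 23 + 26).

107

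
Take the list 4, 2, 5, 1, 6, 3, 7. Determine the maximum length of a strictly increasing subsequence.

Let dp[i] be the length of the longest such subsequence ending at index i:
i:     1 2 3 4 5 6 7
a[i]:  4 2 5 1 6 3 7
dp:    1 1 2 1 3 2 4
Maximum dp value is 4.

4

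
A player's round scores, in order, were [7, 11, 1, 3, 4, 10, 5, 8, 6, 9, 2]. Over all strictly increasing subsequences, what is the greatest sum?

Let S[i] be the best sum of a strictly increasing subsequence ending at i:
i:      1  2  3  4  5  6  7  8  9 10 11
a[i]:   7 11  1  3  4 10  5  8  6  9  2
S:      7 18  1  4  8 18 13 21 19 30  3
Maximum is 30 (e.g. 1 + 3 + 4 + 5 + 8 + 9).

30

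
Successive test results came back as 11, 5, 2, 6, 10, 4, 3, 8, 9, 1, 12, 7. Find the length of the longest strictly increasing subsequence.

Let dp[i] be the length of the longest such subsequence ending at index i:
i:      1  2  3  4  5  6  7  8  9 10 11 12
a[i]:  11  5  2  6 10  4  3  8  9  1 12  7
dp:     1  1  1  2  3  2  2  3  4  1  5  3
Maximum dp value is 5.

5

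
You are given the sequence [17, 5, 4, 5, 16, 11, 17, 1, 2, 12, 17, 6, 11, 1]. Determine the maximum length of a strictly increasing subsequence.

Track the smallest tail for each achievable length (strict):
17 → extends → [17]
5 → replaces 17 → [5]
4 → replaces 5 → [4]
5 → extends → [4, 5]
16 → extends → [4, 5, 16]
11 → replaces 16 → [4, 5, 11]
17 → extends → [4, 5, 11, 17]
1 → replaces 4 → [1, 5, 11, 17]
2 → replaces 5 → [1, 2, 11, 17]
12 → replaces 17 → [1, 2, 11, 12]
17 → extends → [1, 2, 11, 12, 17]
6 → replaces 11 → [1, 2, 6, 12, 17]
11 → replaces 12 → [1, 2, 6, 11, 17]
1 → already a tail → [1, 2, 6, 11, 17]
Five tails, so the longest strictly increasing subsequence has length 5 (e.g. 4, 5, 11, 12, 17).

5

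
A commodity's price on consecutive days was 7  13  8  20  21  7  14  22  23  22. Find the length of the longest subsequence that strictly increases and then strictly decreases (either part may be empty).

inc[i] = longest strictly increasing subsequence ending at i; dec[i] = longest strictly decreasing subsequence starting at i:
i:      1  2  3  4  5  6  7  8  9 10
a[i]:   7 13  8 20 21  7 14 22 23 22
inc:    1  2  2  3  4  1  3  5  6  5
dec:    1  3  2  2  2  1  1  1  2  1
Best peak at i=9 (value 23): inc=6, dec=2, length 6+2−1 = 7.

7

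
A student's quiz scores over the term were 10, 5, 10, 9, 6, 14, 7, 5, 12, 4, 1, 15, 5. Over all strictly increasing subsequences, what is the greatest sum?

Let S[i] be the best sum of a strictly increasing subsequence ending at i:
i:      1  2  3  4  5  6  7  8  9 10 11 12 13
a[i]:  10  5 10  9  6 14  7  5 12  4  1 15  5
S:     10  5 15 14 11 29 18  5 30  4  1 45  9
Maximum is 45 (e.g. 5 + 6 + 7 + 12 + 15).

45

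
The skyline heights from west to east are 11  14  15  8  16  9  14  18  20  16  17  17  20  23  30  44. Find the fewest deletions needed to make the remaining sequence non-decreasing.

5

Fewest deletions = n − (longest non-decreasing subsequence).
Patience tails:
11 → extends → [11]
14 → extends → [11, 14]
15 → extends → [11, 14, 15]
8 → replaces 11 → [8, 14, 15]
16 → extends → [8, 14, 15, 16]
9 → replaces 14 → [8, 9, 15, 16]
14 → replaces 15 → [8, 9, 14, 16]
18 → extends → [8, 9, 14, 16, 18]
20 → extends → [8, 9, 14, 16, 18, 20]
16 → replaces 18 → [8, 9, 14, 16, 16, 20]
17 → replaces 20 → [8, 9, 14, 16, 16, 17]
17 → extends → [8, 9, 14, 16, 16, 17, 17]
20 → extends → [8, 9, 14, 16, 16, 17, 17, 20]
23 → extends → [8, 9, 14, 16, 16, 17, 17, 20, 23]
30 → extends → [8, 9, 14, 16, 16, 17, 17, 20, 23, 30]
44 → extends → [8, 9, 14, 16, 16, 17, 17, 20, 23, 30, 44]
Longest non-decreasing subsequence has length 11, so deletions = 16 − 11 = 5.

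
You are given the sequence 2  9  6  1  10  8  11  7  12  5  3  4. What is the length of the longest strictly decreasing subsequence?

Negate each value so 'decreasing' becomes 'increasing', then run patience tails on the negated sequence:
-2 → extends → [-2]
-9 → replaces -2 → [-9]
-6 → extends → [-9, -6]
-1 → extends → [-9, -6, -1]
-10 → replaces -9 → [-10, -6, -1]
-8 → replaces -6 → [-10, -8, -1]
-11 → replaces -10 → [-11, -8, -1]
-7 → replaces -1 → [-11, -8, -7]
-12 → replaces -11 → [-12, -8, -7]
-5 → extends → [-12, -8, -7, -5]
-3 → extends → [-12, -8, -7, -5, -3]
-4 → replaces -3 → [-12, -8, -7, -5, -4]
Five tails, so the longest strictly decreasing subsequence of the original has length 5.

5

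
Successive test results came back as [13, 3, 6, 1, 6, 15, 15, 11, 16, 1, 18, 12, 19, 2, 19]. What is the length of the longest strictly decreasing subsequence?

Negate each value so 'decreasing' becomes 'increasing', then run patience tails on the negated sequence:
-13 → extends → [-13]
-3 → extends → [-13, -3]
-6 → replaces -3 → [-13, -6]
-1 → extends → [-13, -6, -1]
-6 → already a tail → [-13, -6, -1]
-15 → replaces -13 → [-15, -6, -1]
-15 → already a tail → [-15, -6, -1]
-11 → replaces -6 → [-15, -11, -1]
-16 → replaces -15 → [-16, -11, -1]
-1 → already a tail → [-16, -11, -1]
-18 → replaces -16 → [-18, -11, -1]
-12 → replaces -11 → [-18, -12, -1]
-19 → replaces -18 → [-19, -12, -1]
-2 → replaces -1 → [-19, -12, -2]
-19 → already a tail → [-19, -12, -2]
Three tails, so the longest strictly decreasing subsequence of the original has length 3.

3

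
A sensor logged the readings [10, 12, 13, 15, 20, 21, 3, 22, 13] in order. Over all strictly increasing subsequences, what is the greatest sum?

113

Let S[i] be the best sum of a strictly increasing subsequence ending at i:
i:       1   2   3   4   5   6   7   8   9
a[i]:   10  12  13  15  20  21   3  22  13
S:      10  22  35  50  70  91   3 113  35
Maximum is 113 (e.g. 10 + 12 + 13 + 15 + 20 + 21 + 22).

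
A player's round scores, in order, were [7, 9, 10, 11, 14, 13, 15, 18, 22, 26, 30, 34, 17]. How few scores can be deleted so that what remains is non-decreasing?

Fewest deletions = n − (longest non-decreasing subsequence).
Patience tails:
7 → extends → [7]
9 → extends → [7, 9]
10 → extends → [7, 9, 10]
11 → extends → [7, 9, 10, 11]
14 → extends → [7, 9, 10, 11, 14]
13 → replaces 14 → [7, 9, 10, 11, 13]
15 → extends → [7, 9, 10, 11, 13, 15]
18 → extends → [7, 9, 10, 11, 13, 15, 18]
22 → extends → [7, 9, 10, 11, 13, 15, 18, 22]
26 → extends → [7, 9, 10, 11, 13, 15, 18, 22, 26]
30 → extends → [7, 9, 10, 11, 13, 15, 18, 22, 26, 30]
34 → extends → [7, 9, 10, 11, 13, 15, 18, 22, 26, 30, 34]
17 → replaces 18 → [7, 9, 10, 11, 13, 15, 17, 22, 26, 30, 34]
Longest non-decreasing subsequence has length 11, so deletions = 13 − 11 = 2.

2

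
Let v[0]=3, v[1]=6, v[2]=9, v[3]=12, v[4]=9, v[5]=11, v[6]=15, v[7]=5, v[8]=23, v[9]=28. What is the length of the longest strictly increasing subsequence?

7

Track the smallest tail for each achievable length (strict):
3 → extends → [3]
6 → extends → [3, 6]
9 → extends → [3, 6, 9]
12 → extends → [3, 6, 9, 12]
9 → already a tail → [3, 6, 9, 12]
11 → replaces 12 → [3, 6, 9, 11]
15 → extends → [3, 6, 9, 11, 15]
5 → replaces 6 → [3, 5, 9, 11, 15]
23 → extends → [3, 5, 9, 11, 15, 23]
28 → extends → [3, 5, 9, 11, 15, 23, 28]
Seven tails, so the longest strictly increasing subsequence has length 7 (e.g. 3, 6, 9, 12, 15, 23, 28).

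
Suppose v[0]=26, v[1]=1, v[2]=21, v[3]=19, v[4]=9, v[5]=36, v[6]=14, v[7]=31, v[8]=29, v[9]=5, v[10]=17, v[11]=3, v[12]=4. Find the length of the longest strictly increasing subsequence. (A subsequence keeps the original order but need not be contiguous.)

Let dp[i] be the length of the longest such subsequence ending at index i:
i:      0  1  2  3  4  5  6  7  8  9 10 11 12
v[i]:  26  1 21 19  9 36 14 31 29  5 17  3  4
dp:     1  1  2  2  2  3  3  4  4  2  4  2  3
Maximum dp value is 4.

4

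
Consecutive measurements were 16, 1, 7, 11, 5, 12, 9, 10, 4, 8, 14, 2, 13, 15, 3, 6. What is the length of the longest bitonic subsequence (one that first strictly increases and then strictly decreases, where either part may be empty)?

inc[i] = longest strictly increasing subsequence ending at i; dec[i] = longest strictly decreasing subsequence starting at i:
i:      1  2  3  4  5  6  7  8  9 10 11 12 13 14 15 16
a[i]:  16  1  7 11  5 12  9 10  4  8 14  2 13 15  3  6
inc:    1  1  2  3  2  4  3  4  2  3  5  2  5  6  3  4
dec:    5  1  4  4  3  4  3  3  2  2  3  1  2  2  1  1
Best peak at i=6 (value 12): inc=4, dec=4, length 4+4−1 = 7.

7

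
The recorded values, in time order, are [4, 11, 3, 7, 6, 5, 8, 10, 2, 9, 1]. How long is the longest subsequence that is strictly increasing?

4

Track the smallest tail for each achievable length (strict):
4 → extends → [4]
11 → extends → [4, 11]
3 → replaces 4 → [3, 11]
7 → replaces 11 → [3, 7]
6 → replaces 7 → [3, 6]
5 → replaces 6 → [3, 5]
8 → extends → [3, 5, 8]
10 → extends → [3, 5, 8, 10]
2 → replaces 3 → [2, 5, 8, 10]
9 → replaces 10 → [2, 5, 8, 9]
1 → replaces 2 → [1, 5, 8, 9]
Four tails, so the longest strictly increasing subsequence has length 4 (e.g. 4, 7, 8, 10).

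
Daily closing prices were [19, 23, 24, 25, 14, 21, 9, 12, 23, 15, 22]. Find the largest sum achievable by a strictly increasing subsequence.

Let S[i] be the best sum of a strictly increasing subsequence ending at i:
i:      1  2  3  4  5  6  7  8  9 10 11
a[i]:  19 23 24 25 14 21  9 12 23 15 22
S:     19 42 66 91 14 40  9 21 63 36 62
Maximum is 91 (e.g. 19 + 23 + 24 + 25).

91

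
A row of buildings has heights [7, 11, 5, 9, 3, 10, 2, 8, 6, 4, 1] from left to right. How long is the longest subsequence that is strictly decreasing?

6

Negate each value so 'decreasing' becomes 'increasing', then run patience tails on the negated sequence:
-7 → extends → [-7]
-11 → replaces -7 → [-11]
-5 → extends → [-11, -5]
-9 → replaces -5 → [-11, -9]
-3 → extends → [-11, -9, -3]
-10 → replaces -9 → [-11, -10, -3]
-2 → extends → [-11, -10, -3, -2]
-8 → replaces -3 → [-11, -10, -8, -2]
-6 → replaces -2 → [-11, -10, -8, -6]
-4 → extends → [-11, -10, -8, -6, -4]
-1 → extends → [-11, -10, -8, -6, -4, -1]
Six tails, so the longest strictly decreasing subsequence of the original has length 6.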